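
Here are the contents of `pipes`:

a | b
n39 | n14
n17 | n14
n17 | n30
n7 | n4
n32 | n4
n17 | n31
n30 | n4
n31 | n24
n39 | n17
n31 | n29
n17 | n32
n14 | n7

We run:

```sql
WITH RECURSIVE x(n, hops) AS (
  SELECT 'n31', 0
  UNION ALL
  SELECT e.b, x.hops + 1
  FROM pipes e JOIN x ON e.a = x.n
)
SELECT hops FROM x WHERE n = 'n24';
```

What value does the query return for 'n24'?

1

Base: (n31, hops=0).
Iteration 1: edges from {n31} -> (n24, hops=1), (n29, hops=1).
Iteration 2: no outgoing edges from {n24,n29}; recursion stops.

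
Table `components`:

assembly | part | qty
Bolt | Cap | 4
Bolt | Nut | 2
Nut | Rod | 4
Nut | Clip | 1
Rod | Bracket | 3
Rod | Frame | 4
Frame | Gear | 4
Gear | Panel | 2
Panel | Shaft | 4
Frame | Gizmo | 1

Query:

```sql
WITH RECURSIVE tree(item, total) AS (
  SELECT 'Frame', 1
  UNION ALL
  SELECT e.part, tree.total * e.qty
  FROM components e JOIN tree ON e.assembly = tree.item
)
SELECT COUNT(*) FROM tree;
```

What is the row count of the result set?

Base: (Frame, total=1).
Iteration 1: components of {Frame} -> Gear = 1*4 = 4, Gizmo = 1*1 = 1.
Iteration 2: components of {Gear,Gizmo} -> Panel = 4*2 = 8.
Iteration 3: components of {Panel} -> Shaft = 8*4 = 32.
Iteration 4: no further components; recursion stops.
Total rows emitted: 5.

5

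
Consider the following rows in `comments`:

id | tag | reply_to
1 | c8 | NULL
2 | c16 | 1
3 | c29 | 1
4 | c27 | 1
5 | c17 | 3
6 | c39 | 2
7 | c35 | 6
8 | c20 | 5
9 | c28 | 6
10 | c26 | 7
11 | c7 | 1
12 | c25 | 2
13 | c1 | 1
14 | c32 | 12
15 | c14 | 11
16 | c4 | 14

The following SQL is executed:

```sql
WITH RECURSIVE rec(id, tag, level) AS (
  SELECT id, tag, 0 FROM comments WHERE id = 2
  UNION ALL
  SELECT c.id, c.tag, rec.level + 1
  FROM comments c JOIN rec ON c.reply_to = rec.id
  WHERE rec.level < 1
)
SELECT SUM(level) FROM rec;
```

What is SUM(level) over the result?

2

Base: id=2 (c16) at level 0.
Iteration 1: rows with reply_to in {2} -> c39 (id 6, level 1), c25 (id 12, level 1).
Iteration 2: level < 1 fails for all current rows; recursion stops.
SUM(level) = 0 + 1 + 1 = 2.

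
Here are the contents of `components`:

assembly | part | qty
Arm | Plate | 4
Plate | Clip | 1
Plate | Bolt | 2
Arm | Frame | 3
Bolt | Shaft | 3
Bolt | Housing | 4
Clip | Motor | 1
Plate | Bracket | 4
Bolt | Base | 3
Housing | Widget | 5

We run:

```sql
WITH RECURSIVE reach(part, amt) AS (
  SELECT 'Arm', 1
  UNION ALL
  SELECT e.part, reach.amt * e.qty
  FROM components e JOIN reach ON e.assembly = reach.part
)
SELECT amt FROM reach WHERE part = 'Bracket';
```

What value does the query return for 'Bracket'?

16

Base: (Arm, amt=1).
Iteration 1: components of {Arm} -> Frame = 1*3 = 3, Plate = 1*4 = 4.
Iteration 2: components of {Frame,Plate} -> Bolt = 4*2 = 8, Bracket = 4*4 = 16, Clip = 4*1 = 4.
Iteration 3: components of {Bolt,Bracket,Clip} -> Base = 8*3 = 24, Housing = 8*4 = 32, Motor = 4*1 = 4, Shaft = 8*3 = 24.
Iteration 4: components of {Base,Housing,Motor,Shaft} -> Widget = 32*5 = 160.
Iteration 5: no further components; recursion stops.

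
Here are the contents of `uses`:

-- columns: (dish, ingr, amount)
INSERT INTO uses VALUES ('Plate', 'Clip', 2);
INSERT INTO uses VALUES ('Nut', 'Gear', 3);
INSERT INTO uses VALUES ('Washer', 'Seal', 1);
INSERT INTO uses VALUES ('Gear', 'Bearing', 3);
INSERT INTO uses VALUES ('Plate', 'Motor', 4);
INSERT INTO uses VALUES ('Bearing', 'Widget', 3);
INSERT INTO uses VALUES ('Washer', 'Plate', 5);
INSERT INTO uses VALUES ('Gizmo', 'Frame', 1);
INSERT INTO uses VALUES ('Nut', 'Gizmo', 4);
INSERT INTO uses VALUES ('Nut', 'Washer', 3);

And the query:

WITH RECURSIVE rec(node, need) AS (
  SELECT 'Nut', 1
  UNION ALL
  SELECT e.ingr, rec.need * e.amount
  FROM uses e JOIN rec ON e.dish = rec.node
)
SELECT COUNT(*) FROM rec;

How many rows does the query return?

11

Base: (Nut, need=1).
Iteration 1: components of {Nut} -> Gear = 1*3 = 3, Gizmo = 1*4 = 4, Washer = 1*3 = 3.
Iteration 2: components of {Gear,Gizmo,Washer} -> Bearing = 3*3 = 9, Frame = 4*1 = 4, Plate = 3*5 = 15, Seal = 3*1 = 3.
Iteration 3: components of {Bearing,Frame,Plate,Seal} -> Clip = 15*2 = 30, Motor = 15*4 = 60, Widget = 9*3 = 27.
Iteration 4: no further components; recursion stops.
Total rows emitted: 11.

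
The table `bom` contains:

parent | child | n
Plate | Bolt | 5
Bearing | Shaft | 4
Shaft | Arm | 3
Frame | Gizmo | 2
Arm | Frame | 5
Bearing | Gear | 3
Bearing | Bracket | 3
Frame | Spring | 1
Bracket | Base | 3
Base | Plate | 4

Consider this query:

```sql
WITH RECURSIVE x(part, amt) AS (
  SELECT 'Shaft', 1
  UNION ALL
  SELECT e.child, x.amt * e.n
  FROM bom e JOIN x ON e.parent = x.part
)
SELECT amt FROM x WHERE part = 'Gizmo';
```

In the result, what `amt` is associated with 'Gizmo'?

Base: (Shaft, amt=1).
Iteration 1: components of {Shaft} -> Arm = 1*3 = 3.
Iteration 2: components of {Arm} -> Frame = 3*5 = 15.
Iteration 3: components of {Frame} -> Gizmo = 15*2 = 30, Spring = 15*1 = 15.
Iteration 4: no further components; recursion stops.

30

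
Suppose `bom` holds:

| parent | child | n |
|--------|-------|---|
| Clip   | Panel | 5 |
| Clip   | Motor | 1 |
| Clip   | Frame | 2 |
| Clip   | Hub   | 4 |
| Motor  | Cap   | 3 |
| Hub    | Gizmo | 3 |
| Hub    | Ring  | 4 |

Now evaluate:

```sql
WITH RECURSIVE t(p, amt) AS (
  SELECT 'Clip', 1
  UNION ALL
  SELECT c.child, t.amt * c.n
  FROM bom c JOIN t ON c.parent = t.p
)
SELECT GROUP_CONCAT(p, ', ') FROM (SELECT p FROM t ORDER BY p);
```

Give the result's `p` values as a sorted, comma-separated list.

Cap, Clip, Frame, Gizmo, Hub, Motor, Panel, Ring

Base: (Clip, amt=1).
Iteration 1: components of {Clip} -> Frame = 1*2 = 2, Hub = 1*4 = 4, Motor = 1*1 = 1, Panel = 1*5 = 5.
Iteration 2: components of {Frame,Hub,Motor,Panel} -> Cap = 1*3 = 3, Gizmo = 4*3 = 12, Ring = 4*4 = 16.
Iteration 3: no further components; recursion stops.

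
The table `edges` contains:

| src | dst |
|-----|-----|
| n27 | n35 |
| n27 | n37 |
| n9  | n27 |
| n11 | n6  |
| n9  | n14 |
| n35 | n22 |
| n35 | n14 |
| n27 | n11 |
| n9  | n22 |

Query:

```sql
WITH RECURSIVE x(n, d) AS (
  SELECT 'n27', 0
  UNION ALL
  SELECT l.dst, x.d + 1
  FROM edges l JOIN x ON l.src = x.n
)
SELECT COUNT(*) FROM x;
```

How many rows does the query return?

Base: (n27, d=0).
Iteration 1: edges from {n27} -> (n11, d=1), (n35, d=1), (n37, d=1).
Iteration 2: edges from {n11,n35,n37} -> (n14, d=2), (n22, d=2), (n6, d=2).
Iteration 3: no outgoing edges from {n14,n22,n6}; recursion stops.
Total rows emitted: 7.

7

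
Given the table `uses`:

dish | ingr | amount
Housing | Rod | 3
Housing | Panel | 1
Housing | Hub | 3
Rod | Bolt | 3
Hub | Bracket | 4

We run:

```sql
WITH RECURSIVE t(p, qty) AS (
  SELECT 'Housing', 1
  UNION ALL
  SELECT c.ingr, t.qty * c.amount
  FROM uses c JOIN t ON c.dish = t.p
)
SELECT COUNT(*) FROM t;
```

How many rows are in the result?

Base: (Housing, qty=1).
Iteration 1: components of {Housing} -> Hub = 1*3 = 3, Panel = 1*1 = 1, Rod = 1*3 = 3.
Iteration 2: components of {Hub,Panel,Rod} -> Bolt = 3*3 = 9, Bracket = 3*4 = 12.
Iteration 3: no further components; recursion stops.
Total rows emitted: 6.

6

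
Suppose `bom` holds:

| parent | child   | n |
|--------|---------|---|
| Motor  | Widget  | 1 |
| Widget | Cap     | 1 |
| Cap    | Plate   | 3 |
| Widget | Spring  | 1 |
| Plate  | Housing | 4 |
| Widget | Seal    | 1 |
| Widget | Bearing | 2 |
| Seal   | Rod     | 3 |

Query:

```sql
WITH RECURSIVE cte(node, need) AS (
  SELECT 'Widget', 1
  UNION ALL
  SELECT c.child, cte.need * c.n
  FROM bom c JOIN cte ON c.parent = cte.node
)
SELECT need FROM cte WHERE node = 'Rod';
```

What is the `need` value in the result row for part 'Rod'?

3

Base: (Widget, need=1).
Iteration 1: components of {Widget} -> Bearing = 1*2 = 2, Cap = 1*1 = 1, Seal = 1*1 = 1, Spring = 1*1 = 1.
Iteration 2: components of {Bearing,Cap,Seal,Spring} -> Plate = 1*3 = 3, Rod = 1*3 = 3.
Iteration 3: components of {Plate,Rod} -> Housing = 3*4 = 12.
Iteration 4: no further components; recursion stops.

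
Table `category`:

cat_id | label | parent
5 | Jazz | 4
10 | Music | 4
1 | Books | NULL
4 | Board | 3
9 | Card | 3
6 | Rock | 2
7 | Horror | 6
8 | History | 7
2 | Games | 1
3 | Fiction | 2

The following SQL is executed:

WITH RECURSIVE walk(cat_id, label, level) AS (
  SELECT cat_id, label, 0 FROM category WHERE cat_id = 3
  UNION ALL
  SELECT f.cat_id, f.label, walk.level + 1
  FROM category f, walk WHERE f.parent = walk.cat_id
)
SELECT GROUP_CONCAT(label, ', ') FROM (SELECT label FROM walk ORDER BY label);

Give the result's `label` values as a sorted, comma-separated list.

Base: cat_id=3 (Fiction) at level 0.
Iteration 1: rows with parent in {3} -> Board (id 4, level 1), Card (id 9, level 1).
Iteration 2: rows with parent in {4,9} -> Jazz (id 5, level 2), Music (id 10, level 2).
Iteration 3: no rows with parent in {5,10}; recursion stops.

Board, Card, Fiction, Jazz, Music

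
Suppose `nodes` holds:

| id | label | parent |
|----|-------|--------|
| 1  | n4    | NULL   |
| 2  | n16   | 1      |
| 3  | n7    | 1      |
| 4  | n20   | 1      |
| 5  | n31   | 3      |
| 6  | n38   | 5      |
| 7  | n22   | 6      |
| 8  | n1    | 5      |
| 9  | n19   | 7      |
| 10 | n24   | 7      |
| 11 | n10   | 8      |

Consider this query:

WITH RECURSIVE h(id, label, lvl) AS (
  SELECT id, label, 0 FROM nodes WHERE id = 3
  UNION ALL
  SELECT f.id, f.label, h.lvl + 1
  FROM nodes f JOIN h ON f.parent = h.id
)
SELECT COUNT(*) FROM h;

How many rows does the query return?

8

Base: id=3 (n7) at lvl 0.
Iteration 1: rows with parent in {3} -> n31 (id 5, lvl 1).
Iteration 2: rows with parent in {5} -> n38 (id 6, lvl 2), n1 (id 8, lvl 2).
Iteration 3: rows with parent in {6,8} -> n22 (id 7, lvl 3), n10 (id 11, lvl 3).
Iteration 4: rows with parent in {7,11} -> n19 (id 9, lvl 4), n24 (id 10, lvl 4).
Iteration 5: no rows with parent in {9,10}; recursion stops.
Total rows emitted: 8.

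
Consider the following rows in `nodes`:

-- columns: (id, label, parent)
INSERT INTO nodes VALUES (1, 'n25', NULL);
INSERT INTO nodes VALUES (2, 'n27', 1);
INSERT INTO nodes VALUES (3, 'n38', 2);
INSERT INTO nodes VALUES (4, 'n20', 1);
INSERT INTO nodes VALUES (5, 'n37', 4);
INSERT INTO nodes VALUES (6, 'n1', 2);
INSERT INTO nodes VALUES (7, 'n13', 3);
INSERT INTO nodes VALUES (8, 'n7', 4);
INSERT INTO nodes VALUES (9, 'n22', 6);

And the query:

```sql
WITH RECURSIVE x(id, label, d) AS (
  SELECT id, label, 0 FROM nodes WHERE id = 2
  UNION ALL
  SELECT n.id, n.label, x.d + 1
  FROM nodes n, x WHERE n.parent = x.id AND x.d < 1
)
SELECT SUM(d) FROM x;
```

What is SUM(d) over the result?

Base: id=2 (n27) at d 0.
Iteration 1: rows with parent in {2} -> n38 (id 3, d 1), n1 (id 6, d 1).
Iteration 2: d < 1 fails for all current rows; recursion stops.
SUM(d) = 0 + 1 + 1 = 2.

2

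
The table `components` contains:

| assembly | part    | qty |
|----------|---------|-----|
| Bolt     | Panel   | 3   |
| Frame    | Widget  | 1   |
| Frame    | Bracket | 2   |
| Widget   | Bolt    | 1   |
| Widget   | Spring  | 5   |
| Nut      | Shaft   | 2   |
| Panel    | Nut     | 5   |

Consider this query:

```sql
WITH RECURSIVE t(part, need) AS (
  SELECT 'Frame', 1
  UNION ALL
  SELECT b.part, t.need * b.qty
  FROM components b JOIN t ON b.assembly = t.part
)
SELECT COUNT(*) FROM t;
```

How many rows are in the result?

8

Base: (Frame, need=1).
Iteration 1: components of {Frame} -> Bracket = 1*2 = 2, Widget = 1*1 = 1.
Iteration 2: components of {Bracket,Widget} -> Bolt = 1*1 = 1, Spring = 1*5 = 5.
Iteration 3: components of {Bolt,Spring} -> Panel = 1*3 = 3.
Iteration 4: components of {Panel} -> Nut = 3*5 = 15.
Iteration 5: components of {Nut} -> Shaft = 15*2 = 30.
Iteration 6: no further components; recursion stops.
Total rows emitted: 8.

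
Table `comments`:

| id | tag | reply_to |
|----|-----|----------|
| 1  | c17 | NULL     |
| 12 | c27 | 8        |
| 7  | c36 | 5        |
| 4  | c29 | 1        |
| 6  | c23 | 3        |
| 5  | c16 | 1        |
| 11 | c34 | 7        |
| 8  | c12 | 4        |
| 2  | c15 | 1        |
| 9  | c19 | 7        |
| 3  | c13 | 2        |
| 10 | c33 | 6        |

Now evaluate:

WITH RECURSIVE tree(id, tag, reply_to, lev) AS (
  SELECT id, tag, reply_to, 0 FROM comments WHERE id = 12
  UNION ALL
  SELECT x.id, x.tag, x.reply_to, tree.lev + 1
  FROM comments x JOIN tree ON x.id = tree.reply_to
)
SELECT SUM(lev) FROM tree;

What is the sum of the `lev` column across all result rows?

Base: id=12 (c27), reply_to=8, lev 0.
Iteration 1: join on id=8 -> c12 (id 8, reply_to=4, lev 1).
Iteration 2: join on id=4 -> c29 (id 4, reply_to=1, lev 2).
Iteration 3: join on id=1 -> c17 (id 1, reply_to=NULL, lev 3).
Iteration 4: reply_to is NULL; no match; recursion stops.
SUM(lev) = 0 + 1 + 2 + 3 = 6.

6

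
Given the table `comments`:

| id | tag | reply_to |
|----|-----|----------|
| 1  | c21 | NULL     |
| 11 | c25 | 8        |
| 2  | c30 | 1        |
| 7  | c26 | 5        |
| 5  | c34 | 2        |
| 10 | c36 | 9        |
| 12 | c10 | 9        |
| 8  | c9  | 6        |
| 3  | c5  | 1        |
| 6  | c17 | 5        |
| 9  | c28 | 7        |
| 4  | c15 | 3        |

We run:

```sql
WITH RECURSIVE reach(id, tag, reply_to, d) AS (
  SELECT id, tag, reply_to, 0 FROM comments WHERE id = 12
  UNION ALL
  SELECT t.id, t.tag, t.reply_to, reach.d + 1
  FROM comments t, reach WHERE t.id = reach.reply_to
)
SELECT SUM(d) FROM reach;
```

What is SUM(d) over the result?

15

Base: id=12 (c10), reply_to=9, d 0.
Iteration 1: join on id=9 -> c28 (id 9, reply_to=7, d 1).
Iteration 2: join on id=7 -> c26 (id 7, reply_to=5, d 2).
Iteration 3: join on id=5 -> c34 (id 5, reply_to=2, d 3).
Iteration 4: join on id=2 -> c30 (id 2, reply_to=1, d 4).
Iteration 5: join on id=1 -> c21 (id 1, reply_to=NULL, d 5).
Iteration 6: reply_to is NULL; no match; recursion stops.
SUM(d) = 0 + 1 + 2 + 3 + 4 + 5 = 15.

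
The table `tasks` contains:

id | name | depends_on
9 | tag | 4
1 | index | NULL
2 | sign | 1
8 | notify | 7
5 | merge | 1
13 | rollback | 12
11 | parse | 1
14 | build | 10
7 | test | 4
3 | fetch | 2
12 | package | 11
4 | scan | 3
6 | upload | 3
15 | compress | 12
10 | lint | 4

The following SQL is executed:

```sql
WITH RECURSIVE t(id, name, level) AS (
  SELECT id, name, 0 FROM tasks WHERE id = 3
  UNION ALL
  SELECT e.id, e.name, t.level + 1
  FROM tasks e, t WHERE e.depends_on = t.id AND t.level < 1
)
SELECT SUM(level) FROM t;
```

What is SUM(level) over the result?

2

Base: id=3 (fetch) at level 0.
Iteration 1: rows with depends_on in {3} -> scan (id 4, level 1), upload (id 6, level 1).
Iteration 2: level < 1 fails for all current rows; recursion stops.
SUM(level) = 0 + 1 + 1 = 2.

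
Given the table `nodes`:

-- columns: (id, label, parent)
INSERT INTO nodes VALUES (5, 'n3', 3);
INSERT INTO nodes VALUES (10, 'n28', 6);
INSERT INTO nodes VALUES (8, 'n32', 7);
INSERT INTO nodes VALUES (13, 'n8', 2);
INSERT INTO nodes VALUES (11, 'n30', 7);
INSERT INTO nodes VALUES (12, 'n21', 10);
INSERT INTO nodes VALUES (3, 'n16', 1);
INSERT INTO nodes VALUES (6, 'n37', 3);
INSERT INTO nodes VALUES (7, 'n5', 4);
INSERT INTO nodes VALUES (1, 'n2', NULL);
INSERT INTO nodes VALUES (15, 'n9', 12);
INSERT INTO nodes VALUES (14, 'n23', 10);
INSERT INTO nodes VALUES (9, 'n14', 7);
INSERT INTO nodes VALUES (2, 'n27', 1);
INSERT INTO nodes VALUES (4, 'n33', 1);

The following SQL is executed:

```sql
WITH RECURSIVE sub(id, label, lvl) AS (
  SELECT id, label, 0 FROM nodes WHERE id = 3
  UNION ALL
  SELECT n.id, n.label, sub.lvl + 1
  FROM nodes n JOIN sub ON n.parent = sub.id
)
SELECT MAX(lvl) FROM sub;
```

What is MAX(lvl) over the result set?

Base: id=3 (n16) at lvl 0.
Iteration 1: rows with parent in {3} -> n3 (id 5, lvl 1), n37 (id 6, lvl 1).
Iteration 2: rows with parent in {5,6} -> n28 (id 10, lvl 2).
Iteration 3: rows with parent in {10} -> n21 (id 12, lvl 3), n23 (id 14, lvl 3).
Iteration 4: rows with parent in {12,14} -> n9 (id 15, lvl 4).
Iteration 5: no rows with parent in {15}; recursion stops.
lvl values: 0, 1, 1, 2, 3, 3, 4; the maximum is 4.

4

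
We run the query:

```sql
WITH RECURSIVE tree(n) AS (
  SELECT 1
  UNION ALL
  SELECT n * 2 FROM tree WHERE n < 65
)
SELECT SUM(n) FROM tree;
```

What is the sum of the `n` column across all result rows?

Base: n=1.
Iteration 1: 1 < 65 holds -> n = 1 * 2 = 2.
Iteration 2: 2 < 65 holds -> n = 2 * 2 = 4.
Iteration 3: 4 < 65 holds -> n = 4 * 2 = 8.
Iteration 4: 8 < 65 holds -> n = 8 * 2 = 16.
Iteration 5: 16 < 65 holds -> n = 16 * 2 = 32.
Iteration 6: 32 < 65 holds -> n = 32 * 2 = 64.
Iteration 7: 64 < 65 holds -> n = 64 * 2 = 128.
Iteration 8: 128 < 65 fails; recursion stops.
SUM(n) = 1 + 2 + 4 + 8 + 16 + 32 + 64 + 128 = 255.

255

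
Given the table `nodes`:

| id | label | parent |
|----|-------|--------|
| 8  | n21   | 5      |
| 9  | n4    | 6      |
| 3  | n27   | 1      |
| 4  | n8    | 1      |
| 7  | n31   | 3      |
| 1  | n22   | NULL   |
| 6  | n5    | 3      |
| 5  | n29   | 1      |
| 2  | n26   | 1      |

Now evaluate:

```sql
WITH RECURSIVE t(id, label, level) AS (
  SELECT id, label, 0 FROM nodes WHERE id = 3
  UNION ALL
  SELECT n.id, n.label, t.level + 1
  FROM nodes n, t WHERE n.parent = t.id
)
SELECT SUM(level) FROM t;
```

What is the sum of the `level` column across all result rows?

Base: id=3 (n27) at level 0.
Iteration 1: rows with parent in {3} -> n5 (id 6, level 1), n31 (id 7, level 1).
Iteration 2: rows with parent in {6,7} -> n4 (id 9, level 2).
Iteration 3: no rows with parent in {9}; recursion stops.
SUM(level) = 0 + 1 + 1 + 2 = 4.

4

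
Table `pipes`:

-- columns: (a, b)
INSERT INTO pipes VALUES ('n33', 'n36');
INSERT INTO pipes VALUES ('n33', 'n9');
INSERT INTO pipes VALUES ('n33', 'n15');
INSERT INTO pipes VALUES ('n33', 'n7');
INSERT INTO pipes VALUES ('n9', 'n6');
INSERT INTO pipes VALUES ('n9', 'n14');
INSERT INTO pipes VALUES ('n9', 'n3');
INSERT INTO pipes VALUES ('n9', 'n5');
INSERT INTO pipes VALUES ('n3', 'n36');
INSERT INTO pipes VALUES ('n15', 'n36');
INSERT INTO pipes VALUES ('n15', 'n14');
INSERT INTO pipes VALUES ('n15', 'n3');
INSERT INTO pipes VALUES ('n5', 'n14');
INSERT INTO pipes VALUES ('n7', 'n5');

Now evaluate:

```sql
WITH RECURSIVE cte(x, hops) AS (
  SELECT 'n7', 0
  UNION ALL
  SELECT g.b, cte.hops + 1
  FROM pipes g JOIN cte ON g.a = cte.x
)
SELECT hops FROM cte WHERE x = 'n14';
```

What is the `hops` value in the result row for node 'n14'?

Base: (n7, hops=0).
Iteration 1: edges from {n7} -> (n5, hops=1).
Iteration 2: edges from {n5} -> (n14, hops=2).
Iteration 3: no outgoing edges from {n14}; recursion stops.

2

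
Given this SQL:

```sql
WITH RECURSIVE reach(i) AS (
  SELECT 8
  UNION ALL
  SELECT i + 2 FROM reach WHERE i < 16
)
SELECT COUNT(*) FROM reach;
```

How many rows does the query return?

5

Base: i=8.
Iteration 1: 8 < 16 holds -> i = 8 + 2 = 10.
Iteration 2: 10 < 16 holds -> i = 10 + 2 = 12.
Iteration 3: 12 < 16 holds -> i = 12 + 2 = 14.
Iteration 4: 14 < 16 holds -> i = 14 + 2 = 16.
Iteration 5: 16 < 16 fails; recursion stops.
Total rows emitted: 5.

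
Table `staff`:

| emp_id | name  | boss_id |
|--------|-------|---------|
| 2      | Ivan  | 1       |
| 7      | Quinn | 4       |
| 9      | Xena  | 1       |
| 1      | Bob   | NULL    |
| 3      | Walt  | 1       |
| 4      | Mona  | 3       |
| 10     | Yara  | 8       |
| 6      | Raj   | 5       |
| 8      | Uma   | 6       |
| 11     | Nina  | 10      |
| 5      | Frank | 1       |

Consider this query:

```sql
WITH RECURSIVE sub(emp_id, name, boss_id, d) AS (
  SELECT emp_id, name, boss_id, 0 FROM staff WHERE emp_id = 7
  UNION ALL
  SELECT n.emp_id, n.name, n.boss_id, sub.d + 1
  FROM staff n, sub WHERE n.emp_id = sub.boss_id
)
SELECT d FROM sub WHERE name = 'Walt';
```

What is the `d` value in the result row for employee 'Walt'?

Base: emp_id=7 (Quinn), boss_id=4, d 0.
Iteration 1: join on emp_id=4 -> Mona (id 4, boss_id=3, d 1).
Iteration 2: join on emp_id=3 -> Walt (id 3, boss_id=1, d 2).
Iteration 3: join on emp_id=1 -> Bob (id 1, boss_id=NULL, d 3).
Iteration 4: boss_id is NULL; no match; recursion stops.

2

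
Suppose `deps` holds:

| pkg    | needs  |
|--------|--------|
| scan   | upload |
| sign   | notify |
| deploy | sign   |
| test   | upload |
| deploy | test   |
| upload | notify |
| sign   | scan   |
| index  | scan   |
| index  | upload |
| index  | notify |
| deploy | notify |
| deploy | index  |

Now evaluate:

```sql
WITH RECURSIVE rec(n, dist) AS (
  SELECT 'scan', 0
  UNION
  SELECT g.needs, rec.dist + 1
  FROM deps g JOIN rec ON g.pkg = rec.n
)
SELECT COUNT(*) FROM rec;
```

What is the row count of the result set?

Base: (scan, dist=0).
Iteration 1: edges from {scan} -> (upload, dist=1).
Iteration 2: edges from {upload} -> (notify, dist=2).
Iteration 3: no outgoing edges from {notify}; recursion stops.
Total rows emitted: 3.

3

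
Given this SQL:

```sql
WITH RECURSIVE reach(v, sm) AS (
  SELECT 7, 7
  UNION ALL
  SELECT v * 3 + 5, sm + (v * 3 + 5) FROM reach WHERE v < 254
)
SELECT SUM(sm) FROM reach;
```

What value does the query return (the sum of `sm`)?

526

Base: v=7, sm=7.
Iteration 1: 7 < 254 holds -> v = 7 * 3 + 5 = 26, sm = 7 + 26 = 33.
Iteration 2: 26 < 254 holds -> v = 26 * 3 + 5 = 83, sm = 33 + 83 = 116.
Iteration 3: 83 < 254 holds -> v = 83 * 3 + 5 = 254, sm = 116 + 254 = 370.
Iteration 4: 254 < 254 fails; recursion stops.
SUM(sm) = 7 + 33 + 116 + 370 = 526.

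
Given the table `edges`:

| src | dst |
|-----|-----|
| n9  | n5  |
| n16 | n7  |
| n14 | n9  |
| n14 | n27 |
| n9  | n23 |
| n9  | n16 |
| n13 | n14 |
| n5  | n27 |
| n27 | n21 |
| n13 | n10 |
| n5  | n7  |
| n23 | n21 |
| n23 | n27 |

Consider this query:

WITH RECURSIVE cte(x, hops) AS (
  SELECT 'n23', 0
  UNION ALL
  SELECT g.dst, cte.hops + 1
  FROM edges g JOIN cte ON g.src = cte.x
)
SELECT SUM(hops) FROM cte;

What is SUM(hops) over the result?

4

Base: (n23, hops=0).
Iteration 1: edges from {n23} -> (n21, hops=1), (n27, hops=1).
Iteration 2: edges from {n21,n27} -> (n21, hops=2).
Iteration 3: no outgoing edges from {n21}; recursion stops.
SUM(hops) = 0 + 1 + 1 + 2 = 4.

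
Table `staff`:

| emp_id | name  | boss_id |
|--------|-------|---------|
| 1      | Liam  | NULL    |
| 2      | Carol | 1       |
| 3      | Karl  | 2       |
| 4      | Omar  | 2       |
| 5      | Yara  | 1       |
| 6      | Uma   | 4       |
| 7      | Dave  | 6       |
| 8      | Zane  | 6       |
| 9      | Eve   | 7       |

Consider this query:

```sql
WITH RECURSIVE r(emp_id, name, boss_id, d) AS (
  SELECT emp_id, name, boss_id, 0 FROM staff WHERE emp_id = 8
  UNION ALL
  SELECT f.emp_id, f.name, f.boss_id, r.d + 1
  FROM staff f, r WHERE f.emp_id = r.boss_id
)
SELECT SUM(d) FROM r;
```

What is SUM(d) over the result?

Base: emp_id=8 (Zane), boss_id=6, d 0.
Iteration 1: join on emp_id=6 -> Uma (id 6, boss_id=4, d 1).
Iteration 2: join on emp_id=4 -> Omar (id 4, boss_id=2, d 2).
Iteration 3: join on emp_id=2 -> Carol (id 2, boss_id=1, d 3).
Iteration 4: join on emp_id=1 -> Liam (id 1, boss_id=NULL, d 4).
Iteration 5: boss_id is NULL; no match; recursion stops.
SUM(d) = 0 + 1 + 2 + 3 + 4 = 10.

10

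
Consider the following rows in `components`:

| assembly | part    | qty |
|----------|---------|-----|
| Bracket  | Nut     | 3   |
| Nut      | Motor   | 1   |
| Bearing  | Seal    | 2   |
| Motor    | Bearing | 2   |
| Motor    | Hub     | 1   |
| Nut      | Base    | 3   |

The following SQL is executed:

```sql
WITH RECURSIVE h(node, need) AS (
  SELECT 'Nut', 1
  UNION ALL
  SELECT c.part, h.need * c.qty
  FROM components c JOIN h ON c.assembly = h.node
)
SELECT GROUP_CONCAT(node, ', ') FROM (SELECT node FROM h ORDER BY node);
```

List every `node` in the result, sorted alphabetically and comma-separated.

Base: (Nut, need=1).
Iteration 1: components of {Nut} -> Base = 1*3 = 3, Motor = 1*1 = 1.
Iteration 2: components of {Base,Motor} -> Bearing = 1*2 = 2, Hub = 1*1 = 1.
Iteration 3: components of {Bearing,Hub} -> Seal = 2*2 = 4.
Iteration 4: no further components; recursion stops.

Base, Bearing, Hub, Motor, Nut, Seal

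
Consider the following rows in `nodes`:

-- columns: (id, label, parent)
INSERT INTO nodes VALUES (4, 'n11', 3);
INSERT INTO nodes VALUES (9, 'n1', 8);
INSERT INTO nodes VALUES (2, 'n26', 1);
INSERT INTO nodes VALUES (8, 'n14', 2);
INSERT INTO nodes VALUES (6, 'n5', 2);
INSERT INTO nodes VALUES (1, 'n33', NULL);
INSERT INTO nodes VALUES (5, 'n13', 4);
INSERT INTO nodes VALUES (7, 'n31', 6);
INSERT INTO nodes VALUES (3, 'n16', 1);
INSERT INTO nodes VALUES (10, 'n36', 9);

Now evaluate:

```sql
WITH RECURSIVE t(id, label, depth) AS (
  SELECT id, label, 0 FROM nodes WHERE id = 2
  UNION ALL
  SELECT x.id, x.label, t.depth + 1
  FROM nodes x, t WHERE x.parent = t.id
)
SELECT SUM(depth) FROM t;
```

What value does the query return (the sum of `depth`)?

9

Base: id=2 (n26) at depth 0.
Iteration 1: rows with parent in {2} -> n5 (id 6, depth 1), n14 (id 8, depth 1).
Iteration 2: rows with parent in {6,8} -> n31 (id 7, depth 2), n1 (id 9, depth 2).
Iteration 3: rows with parent in {7,9} -> n36 (id 10, depth 3).
Iteration 4: no rows with parent in {10}; recursion stops.
SUM(depth) = 0 + 1 + 1 + 2 + 2 + 3 = 9.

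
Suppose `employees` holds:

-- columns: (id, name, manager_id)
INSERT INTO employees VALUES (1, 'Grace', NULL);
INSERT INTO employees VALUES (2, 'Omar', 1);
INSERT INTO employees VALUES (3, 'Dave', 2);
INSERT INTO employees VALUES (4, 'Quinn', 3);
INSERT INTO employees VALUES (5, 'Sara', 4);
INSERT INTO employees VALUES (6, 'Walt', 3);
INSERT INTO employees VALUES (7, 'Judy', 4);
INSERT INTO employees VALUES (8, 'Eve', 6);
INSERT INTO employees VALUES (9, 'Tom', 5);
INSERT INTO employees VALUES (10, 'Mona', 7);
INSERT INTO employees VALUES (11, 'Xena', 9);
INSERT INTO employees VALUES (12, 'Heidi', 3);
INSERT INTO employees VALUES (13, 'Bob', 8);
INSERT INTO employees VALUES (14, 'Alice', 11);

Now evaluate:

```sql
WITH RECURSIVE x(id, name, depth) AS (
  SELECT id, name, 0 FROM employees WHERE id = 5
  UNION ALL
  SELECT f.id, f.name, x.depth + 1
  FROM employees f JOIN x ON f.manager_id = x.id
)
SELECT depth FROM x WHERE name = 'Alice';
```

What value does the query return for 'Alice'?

Base: id=5 (Sara) at depth 0.
Iteration 1: rows with manager_id in {5} -> Tom (id 9, depth 1).
Iteration 2: rows with manager_id in {9} -> Xena (id 11, depth 2).
Iteration 3: rows with manager_id in {11} -> Alice (id 14, depth 3).
Iteration 4: no rows with manager_id in {14}; recursion stops.

3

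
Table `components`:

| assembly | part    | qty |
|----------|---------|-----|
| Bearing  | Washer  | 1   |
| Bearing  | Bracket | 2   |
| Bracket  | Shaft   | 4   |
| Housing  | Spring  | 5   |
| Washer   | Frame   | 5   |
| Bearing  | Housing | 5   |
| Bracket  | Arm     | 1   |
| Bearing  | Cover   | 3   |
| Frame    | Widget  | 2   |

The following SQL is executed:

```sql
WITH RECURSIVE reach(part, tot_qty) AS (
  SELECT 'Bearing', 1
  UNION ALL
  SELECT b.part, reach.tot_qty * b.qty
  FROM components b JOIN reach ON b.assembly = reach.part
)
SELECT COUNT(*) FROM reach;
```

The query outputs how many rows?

Base: (Bearing, tot_qty=1).
Iteration 1: components of {Bearing} -> Bracket = 1*2 = 2, Cover = 1*3 = 3, Housing = 1*5 = 5, Washer = 1*1 = 1.
Iteration 2: components of {Bracket,Cover,Housing,Washer} -> Arm = 2*1 = 2, Frame = 1*5 = 5, Shaft = 2*4 = 8, Spring = 5*5 = 25.
Iteration 3: components of {Arm,Frame,Shaft,Spring} -> Widget = 5*2 = 10.
Iteration 4: no further components; recursion stops.
Total rows emitted: 10.

10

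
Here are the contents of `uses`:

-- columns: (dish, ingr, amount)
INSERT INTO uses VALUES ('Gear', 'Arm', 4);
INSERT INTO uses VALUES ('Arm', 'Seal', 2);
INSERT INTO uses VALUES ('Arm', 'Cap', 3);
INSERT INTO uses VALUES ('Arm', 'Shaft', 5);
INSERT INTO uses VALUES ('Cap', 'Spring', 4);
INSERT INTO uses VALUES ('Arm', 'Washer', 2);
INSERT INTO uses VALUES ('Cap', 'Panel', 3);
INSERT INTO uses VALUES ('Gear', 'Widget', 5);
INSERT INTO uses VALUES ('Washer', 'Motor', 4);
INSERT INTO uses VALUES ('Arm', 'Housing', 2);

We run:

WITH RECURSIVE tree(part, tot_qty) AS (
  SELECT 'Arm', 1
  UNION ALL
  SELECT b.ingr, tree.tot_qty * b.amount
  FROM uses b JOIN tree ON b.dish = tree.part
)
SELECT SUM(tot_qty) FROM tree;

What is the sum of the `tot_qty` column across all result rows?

44

Base: (Arm, tot_qty=1).
Iteration 1: components of {Arm} -> Cap = 1*3 = 3, Housing = 1*2 = 2, Seal = 1*2 = 2, Shaft = 1*5 = 5, Washer = 1*2 = 2.
Iteration 2: components of {Cap,Housing,Seal,Shaft,Washer} -> Motor = 2*4 = 8, Panel = 3*3 = 9, Spring = 3*4 = 12.
Iteration 3: no further components; recursion stops.
SUM(tot_qty) = 1 + 2 + 3 + 5 + 2 + 2 + 12 + 9 + 8 = 44.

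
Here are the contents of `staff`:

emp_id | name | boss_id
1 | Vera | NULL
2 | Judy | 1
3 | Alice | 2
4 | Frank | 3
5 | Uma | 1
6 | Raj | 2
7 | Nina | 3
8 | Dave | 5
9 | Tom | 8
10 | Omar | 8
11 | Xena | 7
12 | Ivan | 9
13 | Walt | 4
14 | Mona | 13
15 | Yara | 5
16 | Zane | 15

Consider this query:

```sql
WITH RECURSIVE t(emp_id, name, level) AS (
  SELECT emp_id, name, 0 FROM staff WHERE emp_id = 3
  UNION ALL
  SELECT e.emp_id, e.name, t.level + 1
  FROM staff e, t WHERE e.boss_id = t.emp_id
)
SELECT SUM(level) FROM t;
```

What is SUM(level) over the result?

9

Base: emp_id=3 (Alice) at level 0.
Iteration 1: rows with boss_id in {3} -> Frank (id 4, level 1), Nina (id 7, level 1).
Iteration 2: rows with boss_id in {4,7} -> Xena (id 11, level 2), Walt (id 13, level 2).
Iteration 3: rows with boss_id in {11,13} -> Mona (id 14, level 3).
Iteration 4: no rows with boss_id in {14}; recursion stops.
SUM(level) = 0 + 1 + 1 + 2 + 2 + 3 = 9.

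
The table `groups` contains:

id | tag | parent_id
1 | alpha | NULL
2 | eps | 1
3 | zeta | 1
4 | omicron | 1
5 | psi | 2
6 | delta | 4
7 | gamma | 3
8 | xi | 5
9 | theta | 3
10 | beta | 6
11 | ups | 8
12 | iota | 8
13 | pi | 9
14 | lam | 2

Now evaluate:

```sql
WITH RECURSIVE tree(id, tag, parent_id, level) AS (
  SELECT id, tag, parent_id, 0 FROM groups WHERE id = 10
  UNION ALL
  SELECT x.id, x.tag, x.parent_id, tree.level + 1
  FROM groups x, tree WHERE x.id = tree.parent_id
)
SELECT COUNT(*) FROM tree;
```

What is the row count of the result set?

Base: id=10 (beta), parent_id=6, level 0.
Iteration 1: join on id=6 -> delta (id 6, parent_id=4, level 1).
Iteration 2: join on id=4 -> omicron (id 4, parent_id=1, level 2).
Iteration 3: join on id=1 -> alpha (id 1, parent_id=NULL, level 3).
Iteration 4: parent_id is NULL; no match; recursion stops.
Total rows emitted: 4.

4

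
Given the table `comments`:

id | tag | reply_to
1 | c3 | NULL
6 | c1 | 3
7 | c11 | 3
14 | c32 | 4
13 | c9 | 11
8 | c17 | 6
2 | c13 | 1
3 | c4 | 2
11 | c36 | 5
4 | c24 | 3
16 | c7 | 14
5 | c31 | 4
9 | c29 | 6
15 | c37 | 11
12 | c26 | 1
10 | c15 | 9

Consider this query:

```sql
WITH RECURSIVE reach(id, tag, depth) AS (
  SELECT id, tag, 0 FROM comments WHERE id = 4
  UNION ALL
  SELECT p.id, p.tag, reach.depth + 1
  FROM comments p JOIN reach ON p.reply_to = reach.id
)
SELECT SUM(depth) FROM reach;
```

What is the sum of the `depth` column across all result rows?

12

Base: id=4 (c24) at depth 0.
Iteration 1: rows with reply_to in {4} -> c31 (id 5, depth 1), c32 (id 14, depth 1).
Iteration 2: rows with reply_to in {5,14} -> c36 (id 11, depth 2), c7 (id 16, depth 2).
Iteration 3: rows with reply_to in {11,16} -> c9 (id 13, depth 3), c37 (id 15, depth 3).
Iteration 4: no rows with reply_to in {13,15}; recursion stops.
SUM(depth) = 0 + 1 + 1 + 2 + 2 + 3 + 3 = 12.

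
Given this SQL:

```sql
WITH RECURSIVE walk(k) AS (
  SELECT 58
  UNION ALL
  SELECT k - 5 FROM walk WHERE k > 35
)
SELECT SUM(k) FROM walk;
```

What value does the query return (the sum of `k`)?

273

Base: k=58.
Iteration 1: 58 > 35 holds -> k = 58 - 5 = 53.
Iteration 2: 53 > 35 holds -> k = 53 - 5 = 48.
Iteration 3: 48 > 35 holds -> k = 48 - 5 = 43.
Iteration 4: 43 > 35 holds -> k = 43 - 5 = 38.
Iteration 5: 38 > 35 holds -> k = 38 - 5 = 33.
Iteration 6: 33 > 35 fails; recursion stops.
SUM(k) = 58 + 53 + 48 + 43 + 38 + 33 = 273.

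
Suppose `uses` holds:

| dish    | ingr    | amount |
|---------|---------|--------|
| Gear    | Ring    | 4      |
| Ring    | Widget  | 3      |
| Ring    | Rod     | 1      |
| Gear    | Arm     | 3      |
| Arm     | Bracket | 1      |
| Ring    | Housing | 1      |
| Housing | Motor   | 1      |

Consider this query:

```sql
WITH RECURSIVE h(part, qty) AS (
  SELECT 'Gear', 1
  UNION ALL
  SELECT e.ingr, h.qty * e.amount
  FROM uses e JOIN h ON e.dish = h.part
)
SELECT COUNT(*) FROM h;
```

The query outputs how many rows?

8

Base: (Gear, qty=1).
Iteration 1: components of {Gear} -> Arm = 1*3 = 3, Ring = 1*4 = 4.
Iteration 2: components of {Arm,Ring} -> Bracket = 3*1 = 3, Housing = 4*1 = 4, Rod = 4*1 = 4, Widget = 4*3 = 12.
Iteration 3: components of {Bracket,Housing,Rod,Widget} -> Motor = 4*1 = 4.
Iteration 4: no further components; recursion stops.
Total rows emitted: 8.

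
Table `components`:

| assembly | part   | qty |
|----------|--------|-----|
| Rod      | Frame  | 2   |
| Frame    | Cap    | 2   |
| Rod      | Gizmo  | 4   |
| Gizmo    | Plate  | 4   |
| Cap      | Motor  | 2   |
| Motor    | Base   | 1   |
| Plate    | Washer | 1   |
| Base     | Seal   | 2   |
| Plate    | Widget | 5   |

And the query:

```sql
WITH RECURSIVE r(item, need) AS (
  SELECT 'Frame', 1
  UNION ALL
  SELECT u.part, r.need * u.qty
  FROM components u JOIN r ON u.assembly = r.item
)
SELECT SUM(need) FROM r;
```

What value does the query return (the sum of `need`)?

19

Base: (Frame, need=1).
Iteration 1: components of {Frame} -> Cap = 1*2 = 2.
Iteration 2: components of {Cap} -> Motor = 2*2 = 4.
Iteration 3: components of {Motor} -> Base = 4*1 = 4.
Iteration 4: components of {Base} -> Seal = 4*2 = 8.
Iteration 5: no further components; recursion stops.
SUM(need) = 1 + 2 + 4 + 4 + 8 = 19.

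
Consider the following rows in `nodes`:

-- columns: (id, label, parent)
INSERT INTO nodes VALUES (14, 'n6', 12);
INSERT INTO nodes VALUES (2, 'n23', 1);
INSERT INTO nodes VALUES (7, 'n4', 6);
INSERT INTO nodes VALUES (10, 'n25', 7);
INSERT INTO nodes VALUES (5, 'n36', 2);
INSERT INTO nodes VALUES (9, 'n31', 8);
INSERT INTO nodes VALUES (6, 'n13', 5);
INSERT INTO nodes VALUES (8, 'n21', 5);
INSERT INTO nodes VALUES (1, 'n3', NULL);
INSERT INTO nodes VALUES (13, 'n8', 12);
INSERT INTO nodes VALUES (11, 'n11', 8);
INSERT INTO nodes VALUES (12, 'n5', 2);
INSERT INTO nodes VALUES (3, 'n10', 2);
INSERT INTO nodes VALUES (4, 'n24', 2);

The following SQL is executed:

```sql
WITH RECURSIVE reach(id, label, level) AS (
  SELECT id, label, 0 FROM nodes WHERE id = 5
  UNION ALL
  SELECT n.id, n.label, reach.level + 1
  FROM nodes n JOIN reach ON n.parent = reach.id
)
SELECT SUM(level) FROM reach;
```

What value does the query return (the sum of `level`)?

11

Base: id=5 (n36) at level 0.
Iteration 1: rows with parent in {5} -> n13 (id 6, level 1), n21 (id 8, level 1).
Iteration 2: rows with parent in {6,8} -> n4 (id 7, level 2), n31 (id 9, level 2), n11 (id 11, level 2).
Iteration 3: rows with parent in {7,9,11} -> n25 (id 10, level 3).
Iteration 4: no rows with parent in {10}; recursion stops.
SUM(level) = 0 + 1 + 1 + 2 + 2 + 2 + 3 = 11.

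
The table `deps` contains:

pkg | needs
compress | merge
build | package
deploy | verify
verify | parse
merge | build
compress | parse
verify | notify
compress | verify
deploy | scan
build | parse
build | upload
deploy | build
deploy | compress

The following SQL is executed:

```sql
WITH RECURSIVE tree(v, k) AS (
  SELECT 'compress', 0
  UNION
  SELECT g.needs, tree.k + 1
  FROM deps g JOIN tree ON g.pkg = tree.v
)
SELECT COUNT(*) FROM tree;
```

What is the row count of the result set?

Base: (compress, k=0).
Iteration 1: edges from {compress} -> (merge, k=1), (parse, k=1), (verify, k=1).
Iteration 2: edges from {merge,parse,verify} -> (build, k=2), (notify, k=2), (parse, k=2).
Iteration 3: edges from {build,notify,parse} -> (package, k=3), (parse, k=3), (upload, k=3).
Iteration 4: no outgoing edges from {package,parse,upload}; recursion stops.
Total rows emitted: 10.

10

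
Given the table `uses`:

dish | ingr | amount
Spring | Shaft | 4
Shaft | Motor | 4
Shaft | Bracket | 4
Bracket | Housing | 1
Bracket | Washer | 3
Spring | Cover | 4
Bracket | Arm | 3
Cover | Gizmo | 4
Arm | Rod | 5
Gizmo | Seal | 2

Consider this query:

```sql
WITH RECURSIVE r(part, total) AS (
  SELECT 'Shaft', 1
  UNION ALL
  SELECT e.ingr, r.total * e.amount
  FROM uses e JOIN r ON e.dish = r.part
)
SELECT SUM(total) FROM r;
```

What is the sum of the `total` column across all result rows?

Base: (Shaft, total=1).
Iteration 1: components of {Shaft} -> Bracket = 1*4 = 4, Motor = 1*4 = 4.
Iteration 2: components of {Bracket,Motor} -> Arm = 4*3 = 12, Housing = 4*1 = 4, Washer = 4*3 = 12.
Iteration 3: components of {Arm,Housing,Washer} -> Rod = 12*5 = 60.
Iteration 4: no further components; recursion stops.
SUM(total) = 1 + 4 + 4 + 4 + 12 + 12 + 60 = 97.

97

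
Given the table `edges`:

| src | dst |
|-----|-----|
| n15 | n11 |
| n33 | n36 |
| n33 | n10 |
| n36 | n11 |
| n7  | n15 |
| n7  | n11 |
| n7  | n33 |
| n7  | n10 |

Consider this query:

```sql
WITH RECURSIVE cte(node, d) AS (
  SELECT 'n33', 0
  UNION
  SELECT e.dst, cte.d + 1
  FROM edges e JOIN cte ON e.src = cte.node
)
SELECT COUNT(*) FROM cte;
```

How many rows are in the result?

Base: (n33, d=0).
Iteration 1: edges from {n33} -> (n10, d=1), (n36, d=1).
Iteration 2: edges from {n10,n36} -> (n11, d=2).
Iteration 3: no outgoing edges from {n11}; recursion stops.
Total rows emitted: 4.

4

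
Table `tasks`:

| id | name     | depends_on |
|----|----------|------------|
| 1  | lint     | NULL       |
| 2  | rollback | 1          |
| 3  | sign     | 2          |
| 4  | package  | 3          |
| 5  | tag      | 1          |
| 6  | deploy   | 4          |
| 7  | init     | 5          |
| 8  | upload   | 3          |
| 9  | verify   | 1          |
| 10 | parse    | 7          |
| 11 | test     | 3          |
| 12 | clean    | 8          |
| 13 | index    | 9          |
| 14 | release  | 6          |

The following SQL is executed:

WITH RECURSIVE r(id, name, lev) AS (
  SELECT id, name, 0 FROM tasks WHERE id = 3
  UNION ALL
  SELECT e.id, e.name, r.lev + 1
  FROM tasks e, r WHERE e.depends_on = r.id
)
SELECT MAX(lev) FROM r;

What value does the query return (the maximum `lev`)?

Base: id=3 (sign) at lev 0.
Iteration 1: rows with depends_on in {3} -> package (id 4, lev 1), upload (id 8, lev 1), test (id 11, lev 1).
Iteration 2: rows with depends_on in {4,8,11} -> deploy (id 6, lev 2), clean (id 12, lev 2).
Iteration 3: rows with depends_on in {6,12} -> release (id 14, lev 3).
Iteration 4: no rows with depends_on in {14}; recursion stops.
lev values: 0, 1, 1, 1, 2, 2, 3; the maximum is 3.

3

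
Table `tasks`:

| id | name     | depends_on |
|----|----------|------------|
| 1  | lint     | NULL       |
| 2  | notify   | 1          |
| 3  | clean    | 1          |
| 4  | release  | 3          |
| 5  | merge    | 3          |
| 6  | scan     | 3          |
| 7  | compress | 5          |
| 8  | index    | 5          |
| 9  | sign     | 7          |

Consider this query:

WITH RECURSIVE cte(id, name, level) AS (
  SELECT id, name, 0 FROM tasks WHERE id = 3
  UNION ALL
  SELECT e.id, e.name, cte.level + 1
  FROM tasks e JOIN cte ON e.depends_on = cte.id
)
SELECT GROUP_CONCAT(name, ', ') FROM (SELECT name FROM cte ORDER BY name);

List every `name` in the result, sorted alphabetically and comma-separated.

clean, compress, index, merge, release, scan, sign

Base: id=3 (clean) at level 0.
Iteration 1: rows with depends_on in {3} -> release (id 4, level 1), merge (id 5, level 1), scan (id 6, level 1).
Iteration 2: rows with depends_on in {4,5,6} -> compress (id 7, level 2), index (id 8, level 2).
Iteration 3: rows with depends_on in {7,8} -> sign (id 9, level 3).
Iteration 4: no rows with depends_on in {9}; recursion stops.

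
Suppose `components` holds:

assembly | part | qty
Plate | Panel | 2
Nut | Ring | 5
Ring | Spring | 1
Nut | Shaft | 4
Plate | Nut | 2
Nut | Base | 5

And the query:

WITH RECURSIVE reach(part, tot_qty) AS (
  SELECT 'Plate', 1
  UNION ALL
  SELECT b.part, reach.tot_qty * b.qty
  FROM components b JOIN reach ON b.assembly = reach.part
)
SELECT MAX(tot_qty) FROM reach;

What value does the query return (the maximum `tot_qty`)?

Base: (Plate, tot_qty=1).
Iteration 1: components of {Plate} -> Nut = 1*2 = 2, Panel = 1*2 = 2.
Iteration 2: components of {Nut,Panel} -> Base = 2*5 = 10, Ring = 2*5 = 10, Shaft = 2*4 = 8.
Iteration 3: components of {Base,Ring,Shaft} -> Spring = 10*1 = 10.
Iteration 4: no further components; recursion stops.
tot_qty values: 1, 2, 2, 8, 10, 10, 10; the maximum is 10.

10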